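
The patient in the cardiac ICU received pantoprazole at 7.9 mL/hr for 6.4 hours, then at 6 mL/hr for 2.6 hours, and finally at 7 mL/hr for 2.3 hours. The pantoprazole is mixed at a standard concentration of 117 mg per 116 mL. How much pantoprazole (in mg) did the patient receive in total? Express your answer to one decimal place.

83.0 mg

Concentration = 117 mg ÷ 116 mL = 1.008621 mg/mL
Stage 1: 7.9 mL/hr × 6.4 hr = 50.56 mL → 50.56 mL × 1.008621 mg/mL = 50.99586 mg
Stage 2: 6 mL/hr × 2.6 hr = 15.6 mL → 15.6 mL × 1.008621 mg/mL = 15.73448 mg
Stage 3: 7 mL/hr × 2.3 hr = 16.1 mL → 16.1 mL × 1.008621 mg/mL = 16.23879 mg
Total = 50.99586 + 15.73448 + 16.23879 = 82.96914 mg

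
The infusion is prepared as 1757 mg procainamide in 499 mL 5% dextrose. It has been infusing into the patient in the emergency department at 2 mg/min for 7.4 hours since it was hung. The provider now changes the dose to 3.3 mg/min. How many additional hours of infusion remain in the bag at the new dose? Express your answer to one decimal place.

Initial rate:
2 mg/min × 60 min/hr = 120 mg/hr
Concentration = 1757 mg ÷ 499 mL = 3.521042 mg/mL
Rate = 120 mg/hr ÷ 3.521042 mg/mL = 34.08082 mL/hr
Volume infused so far = 34.08082 mL/hr × 7.4 hr = 252.1981 mL
Volume remaining = 499 − 252.1981 = 246.8019 mL
New rate:
3.3 mg/min × 60 min/hr = 198 mg/hr
Rate = 198 mg/hr ÷ 3.521042 mg/mL = 56.23335 mL/hr
Time remaining = 246.8019 mL ÷ 56.23335 mL/hr = 4.388889 hr

4.4 hours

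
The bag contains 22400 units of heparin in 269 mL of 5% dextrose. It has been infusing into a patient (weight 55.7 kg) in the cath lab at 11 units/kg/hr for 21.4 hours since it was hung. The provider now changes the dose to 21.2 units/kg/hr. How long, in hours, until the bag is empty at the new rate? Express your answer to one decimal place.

Initial rate:
Dose = 11 units/kg/hr × 55.7 kg = 612.7 units/hr
Concentration = 22400 units ÷ 269 mL = 83.27138 units/mL
Rate = 612.7 units/hr ÷ 83.27138 units/mL = 7.357871 mL/hr
Volume infused so far = 7.357871 mL/hr × 21.4 hr = 157.4584 mL
Volume remaining = 269 − 157.4584 = 111.5416 mL
New rate:
Dose = 21.2 units/kg/hr × 55.7 kg = 1180.84 units/hr
Rate = 1180.84 units/hr ÷ 83.27138 units/mL = 14.18062 mL/hr
Time remaining = 111.5416 mL ÷ 14.18062 mL/hr = 7.865774 hr

7.9 hours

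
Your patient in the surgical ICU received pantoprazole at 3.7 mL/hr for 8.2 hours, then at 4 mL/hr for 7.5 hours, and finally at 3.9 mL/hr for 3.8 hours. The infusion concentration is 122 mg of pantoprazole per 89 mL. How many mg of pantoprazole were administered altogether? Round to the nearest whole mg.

Concentration = 122 mg ÷ 89 mL = 1.370787 mg/mL
Stage 1: 3.7 mL/hr × 8.2 hr = 30.34 mL → 30.34 mL × 1.370787 mg/mL = 41.58966 mg
Stage 2: 4 mL/hr × 7.5 hr = 30 mL → 30 mL × 1.370787 mg/mL = 41.1236 mg
Stage 3: 3.9 mL/hr × 3.8 hr = 14.82 mL → 14.82 mL × 1.370787 mg/mL = 20.31506 mg
Total = 41.58966 + 41.1236 + 20.31506 = 103.0283 mg

103 mg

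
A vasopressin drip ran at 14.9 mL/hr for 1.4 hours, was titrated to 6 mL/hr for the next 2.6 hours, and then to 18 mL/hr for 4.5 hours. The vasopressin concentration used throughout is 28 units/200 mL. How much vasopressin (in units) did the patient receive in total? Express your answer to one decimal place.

16.4 units

Concentration = 28 units ÷ 200 mL = 0.14 units/mL
Stage 1: 14.9 mL/hr × 1.4 hr = 20.86 mL → 20.86 mL × 0.14 units/mL = 2.9204 units
Stage 2: 6 mL/hr × 2.6 hr = 15.6 mL → 15.6 mL × 0.14 units/mL = 2.184 units
Stage 3: 18 mL/hr × 4.5 hr = 81 mL → 81 mL × 0.14 units/mL = 11.34 units
Total = 2.9204 + 2.184 + 11.34 = 16.4444 units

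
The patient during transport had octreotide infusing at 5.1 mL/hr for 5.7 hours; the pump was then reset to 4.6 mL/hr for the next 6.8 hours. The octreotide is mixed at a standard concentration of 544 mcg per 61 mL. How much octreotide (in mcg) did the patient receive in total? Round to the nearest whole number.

Concentration = 544 mcg ÷ 61 mL = 8.918033 mcg/mL
Stage 1: 5.1 mL/hr × 5.7 hr = 29.07 mL → 29.07 mL × 8.918033 mcg/mL = 259.2472 mcg
Stage 2: 4.6 mL/hr × 6.8 hr = 31.28 mL → 31.28 mL × 8.918033 mcg/mL = 278.9561 mcg
Total = 259.2472 + 278.9561 = 538.2033 mcg

538 mcg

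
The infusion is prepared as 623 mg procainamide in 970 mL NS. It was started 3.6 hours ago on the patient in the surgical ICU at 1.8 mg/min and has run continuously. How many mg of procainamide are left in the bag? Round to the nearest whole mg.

234 mg

1.8 mg/min × 60 min/hr = 108 mg/hr
Concentration = 623 mg ÷ 970 mL = 0.642268 mg/mL
Rate = 108 mg/hr ÷ 0.642268 mg/mL = 168.1541 mL/hr
Volume infused = 168.1541 mL/hr × 3.6 hr = 605.3547 mL
Volume remaining = 970 − 605.3547 = 364.6453 mL
Drug remaining = 364.6453 mL × 0.642268 mg/mL = 234.2 mg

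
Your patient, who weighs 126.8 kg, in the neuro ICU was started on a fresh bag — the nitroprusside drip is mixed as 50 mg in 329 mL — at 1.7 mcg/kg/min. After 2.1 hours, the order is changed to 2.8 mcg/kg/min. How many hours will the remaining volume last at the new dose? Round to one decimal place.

1.1 hours

Initial rate:
Dose = 1.7 mcg/kg/min × 126.8 kg = 215.56 mcg/min
215.56 mcg/min × 60 min/hr = 12933.6 mcg/hr
Concentration = 50 mg ÷ 329 mL = 0.1519757 mg/mL = 151.9757 mcg/mL
Rate = 12933.6 mcg/hr ÷ 151.9757 mcg/mL = 85.10309 mL/hr
Volume infused so far = 85.10309 mL/hr × 2.1 hr = 178.7165 mL
Volume remaining = 329 − 178.7165 = 150.2835 mL
New rate:
Dose = 2.8 mcg/kg/min × 126.8 kg = 355.04 mcg/min
355.04 mcg/min × 60 min/hr = 21302.4 mcg/hr
Rate = 21302.4 mcg/hr ÷ 151.9757 mcg/mL = 140.1698 mL/hr
Time remaining = 150.2835 mL ÷ 140.1698 mL/hr = 1.072153 hr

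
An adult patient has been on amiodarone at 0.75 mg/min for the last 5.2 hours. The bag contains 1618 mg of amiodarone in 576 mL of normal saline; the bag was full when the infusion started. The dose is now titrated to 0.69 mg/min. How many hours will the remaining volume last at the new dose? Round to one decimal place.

33.4 hours

Initial rate:
0.75 mg/min × 60 min/hr = 45 mg/hr
Concentration = 1618 mg ÷ 576 mL = 2.809028 mg/mL
Rate = 45 mg/hr ÷ 2.809028 mg/mL = 16.01978 mL/hr
Volume infused so far = 16.01978 mL/hr × 5.2 hr = 83.30284 mL
Volume remaining = 576 − 83.30284 = 492.6972 mL
New rate:
0.69 mg/min × 60 min/hr = 41.4 mg/hr
Rate = 41.4 mg/hr ÷ 2.809028 mg/mL = 14.7382 mL/hr
Time remaining = 492.6972 mL ÷ 14.7382 mL/hr = 33.42995 hr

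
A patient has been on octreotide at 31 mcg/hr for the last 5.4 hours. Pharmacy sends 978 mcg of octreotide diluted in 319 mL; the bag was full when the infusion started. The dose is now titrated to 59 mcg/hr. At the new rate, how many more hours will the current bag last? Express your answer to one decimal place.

13.7 hours

Initial rate:
Concentration = 978 mcg ÷ 319 mL = 3.065831 mcg/mL
Rate = 31 mcg/hr ÷ 3.065831 mcg/mL = 10.11145 mL/hr
Volume infused so far = 10.11145 mL/hr × 5.4 hr = 54.60184 mL
Volume remaining = 319 − 54.60184 = 264.3982 mL
New rate:
Rate = 59 mcg/hr ÷ 3.065831 mcg/mL = 19.24438 mL/hr
Time remaining = 264.3982 mL ÷ 19.24438 mL/hr = 13.73898 hr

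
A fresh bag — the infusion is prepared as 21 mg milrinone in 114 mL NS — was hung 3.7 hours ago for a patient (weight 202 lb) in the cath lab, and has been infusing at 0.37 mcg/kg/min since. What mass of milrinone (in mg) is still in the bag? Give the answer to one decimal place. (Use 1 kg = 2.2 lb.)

13.5 mg

Weight = 202 lb ÷ 2.2 lb/kg = 91.81818 kg
Dose = 0.37 mcg/kg/min × 91.81818 kg = 33.97273 mcg/min
33.97273 mcg/min × 60 min/hr = 2038.364 mcg/hr
Concentration = 21 mg ÷ 114 mL = 0.1842105 mg/mL = 184.2105 mcg/mL
Rate = 2038.364 mcg/hr ÷ 184.2105 mcg/mL = 11.0654 mL/hr
Volume infused = 11.0654 mL/hr × 3.7 hr = 40.94199 mL
Volume remaining = 114 − 40.94199 = 73.05801 mL
Drug remaining = 73.05801 mL × 184.2105 mcg/mL = 13458.05 mcg = 13.45805 mg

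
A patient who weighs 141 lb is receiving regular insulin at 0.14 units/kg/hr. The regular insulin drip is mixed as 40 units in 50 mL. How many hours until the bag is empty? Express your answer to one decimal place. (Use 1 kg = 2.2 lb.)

4.5 hours

Weight = 141 lb ÷ 2.2 lb/kg = 64.09091 kg
Dose = 0.14 units/kg/hr × 64.09091 kg = 8.972727 units/hr
Concentration = 40 units ÷ 50 mL = 0.8 units/mL
Rate = 8.972727 units/hr ÷ 0.8 units/mL = 11.21591 mL/hr
Duration = 50 mL ÷ 11.21591 mL/hr = 4.457953 hr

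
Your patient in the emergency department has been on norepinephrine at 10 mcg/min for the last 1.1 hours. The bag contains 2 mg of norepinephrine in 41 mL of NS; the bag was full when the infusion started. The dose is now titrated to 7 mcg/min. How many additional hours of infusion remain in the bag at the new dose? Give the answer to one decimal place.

Initial rate:
10 mcg/min × 60 min/hr = 600 mcg/hr
Concentration = 2 mg ÷ 41 mL = 0.04878049 mg/mL = 48.78049 mcg/mL
Rate = 600 mcg/hr ÷ 48.78049 mcg/mL = 12.3 mL/hr
Volume infused so far = 12.3 mL/hr × 1.1 hr = 13.53 mL
Volume remaining = 41 − 13.53 = 27.47 mL
New rate:
7 mcg/min × 60 min/hr = 420 mcg/hr
Rate = 420 mcg/hr ÷ 48.78049 mcg/mL = 8.61 mL/hr
Time remaining = 27.47 mL ÷ 8.61 mL/hr = 3.190476 hr

3.2 hours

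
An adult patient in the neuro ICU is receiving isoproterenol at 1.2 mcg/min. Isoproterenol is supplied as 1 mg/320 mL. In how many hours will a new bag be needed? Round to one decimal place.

1.2 mcg/min × 60 min/hr = 72 mcg/hr
Concentration = 1 mg ÷ 320 mL = 0.003125 mg/mL = 3.125 mcg/mL
Rate = 72 mcg/hr ÷ 3.125 mcg/mL = 23.04 mL/hr
Duration = 320 mL ÷ 23.04 mL/hr = 13.88889 hr

13.9 hours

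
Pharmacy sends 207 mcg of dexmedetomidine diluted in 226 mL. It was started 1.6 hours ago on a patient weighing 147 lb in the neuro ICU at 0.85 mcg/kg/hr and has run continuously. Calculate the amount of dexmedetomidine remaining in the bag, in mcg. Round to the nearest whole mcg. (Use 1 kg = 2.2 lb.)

116 mcg

Weight = 147 lb ÷ 2.2 lb/kg = 66.81818 kg
Dose = 0.85 mcg/kg/hr × 66.81818 kg = 56.79545 mcg/hr
Concentration = 207 mcg ÷ 226 mL = 0.9159292 mcg/mL
Rate = 56.79545 mcg/hr ÷ 0.9159292 mcg/mL = 62.00856 mL/hr
Volume infused = 62.00856 mL/hr × 1.6 hr = 99.2137 mL
Volume remaining = 226 − 99.2137 = 126.7863 mL
Drug remaining = 126.7863 mL × 0.9159292 mcg/mL = 116.1273 mcg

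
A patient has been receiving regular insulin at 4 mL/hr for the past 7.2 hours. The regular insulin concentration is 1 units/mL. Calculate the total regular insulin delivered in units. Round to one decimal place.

28.8 units

Drug rate = 4 mL/hr × 1 units/mL = 4 units/hr
Total = 4 units/hr × 7.2 hr = 28.8 units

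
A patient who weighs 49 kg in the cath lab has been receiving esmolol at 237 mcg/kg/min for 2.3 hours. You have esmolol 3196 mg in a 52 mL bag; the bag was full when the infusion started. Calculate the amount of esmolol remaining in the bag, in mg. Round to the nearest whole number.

1593 mg

Dose = 237 mcg/kg/min × 49 kg = 11613 mcg/min
11613 mcg/min × 60 min/hr = 696780 mcg/hr
Concentration = 3196 mg ÷ 52 mL = 61.46154 mg/mL = 61461.54 mcg/mL
Rate = 696780 mcg/hr ÷ 61461.54 mcg/mL = 11.33685 mL/hr
Volume infused = 11.33685 mL/hr × 2.3 hr = 26.07475 mL
Volume remaining = 52 − 26.07475 = 25.92525 mL
Drug remaining = 25.92525 mL × 61461.54 mcg/mL = 1593406 mcg = 1593.406 mg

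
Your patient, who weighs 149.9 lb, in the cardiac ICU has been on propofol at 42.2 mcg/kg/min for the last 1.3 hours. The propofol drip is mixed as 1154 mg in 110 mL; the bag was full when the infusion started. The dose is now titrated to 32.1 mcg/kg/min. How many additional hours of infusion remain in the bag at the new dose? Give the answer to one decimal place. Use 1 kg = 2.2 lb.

Initial rate:
Weight = 149.9 lb ÷ 2.2 lb/kg = 68.13636 kg
Dose = 42.2 mcg/kg/min × 68.13636 kg = 2875.355 mcg/min
2875.355 mcg/min × 60 min/hr = 172521.3 mcg/hr
Concentration = 1154 mg ÷ 110 mL = 10.49091 mg/mL = 10490.91 mcg/mL
Rate = 172521.3 mcg/hr ÷ 10490.91 mcg/mL = 16.44484 mL/hr
Volume infused so far = 16.44484 mL/hr × 1.3 hr = 21.37829 mL
Volume remaining = 110 − 21.37829 = 88.62171 mL
New rate:
Dose = 32.1 mcg/kg/min × 68.13636 kg = 2187.177 mcg/min
2187.177 mcg/min × 60 min/hr = 131230.6 mcg/hr
Rate = 131230.6 mcg/hr ÷ 10490.91 mcg/mL = 12.50899 mL/hr
Time remaining = 88.62171 mL ÷ 12.50899 mL/hr = 7.084644 hr

7.1 hours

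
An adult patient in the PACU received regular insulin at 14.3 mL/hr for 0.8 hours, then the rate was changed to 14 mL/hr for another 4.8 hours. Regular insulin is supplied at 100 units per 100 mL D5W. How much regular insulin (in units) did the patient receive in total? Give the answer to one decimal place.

Concentration = 100 units ÷ 100 mL = 1 units/mL
Stage 1: 14.3 mL/hr × 0.8 hr = 11.44 mL → 11.44 mL × 1 units/mL = 11.44 units
Stage 2: 14 mL/hr × 4.8 hr = 67.2 mL → 67.2 mL × 1 units/mL = 67.2 units
Total = 11.44 + 67.2 = 78.64 units

78.6 units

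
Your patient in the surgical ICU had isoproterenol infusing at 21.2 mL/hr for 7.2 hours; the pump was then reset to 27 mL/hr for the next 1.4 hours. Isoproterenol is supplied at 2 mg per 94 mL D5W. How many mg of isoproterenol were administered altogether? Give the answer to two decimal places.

4.05 mg

Concentration = 2 mg ÷ 94 mL = 0.0212766 mg/mL
Stage 1: 21.2 mL/hr × 7.2 hr = 152.64 mL → 152.64 mL × 0.0212766 mg/mL = 3.24766 mg
Stage 2: 27 mL/hr × 1.4 hr = 37.8 mL → 37.8 mL × 0.0212766 mg/mL = 0.8042553 mg
Total = 3.24766 + 0.8042553 = 4.051915 mg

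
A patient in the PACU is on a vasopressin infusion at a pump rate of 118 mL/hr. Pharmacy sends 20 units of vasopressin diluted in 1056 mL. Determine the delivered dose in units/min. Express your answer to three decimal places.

0.037 units/min

Concentration = 20 units ÷ 1056 mL = 0.01893939 units/mL
Drug rate = 118 mL/hr × 0.01893939 units/mL = 2.234848 units/hr
2.234848 units/hr ÷ 60 min/hr = 0.03724747 units/min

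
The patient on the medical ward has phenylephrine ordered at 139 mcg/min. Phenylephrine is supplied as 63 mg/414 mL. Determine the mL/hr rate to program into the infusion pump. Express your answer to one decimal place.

54.8 mL/hr

139 mcg/min × 60 min/hr = 8340 mcg/hr
Concentration = 63 mg ÷ 414 mL = 0.1521739 mg/mL = 152.1739 mcg/mL
Rate = 8340 mcg/hr ÷ 152.1739 mcg/mL = 54.80571 mL/hr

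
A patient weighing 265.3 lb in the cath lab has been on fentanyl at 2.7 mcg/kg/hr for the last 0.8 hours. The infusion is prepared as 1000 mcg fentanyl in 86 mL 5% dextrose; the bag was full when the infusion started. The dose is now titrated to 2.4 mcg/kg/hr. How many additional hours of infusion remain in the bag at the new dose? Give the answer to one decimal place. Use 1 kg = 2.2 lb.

Initial rate:
Weight = 265.3 lb ÷ 2.2 lb/kg = 120.5909 kg
Dose = 2.7 mcg/kg/hr × 120.5909 kg = 325.5955 mcg/hr
Concentration = 1000 mcg ÷ 86 mL = 11.62791 mcg/mL
Rate = 325.5955 mcg/hr ÷ 11.62791 mcg/mL = 28.00121 mL/hr
Volume infused so far = 28.00121 mL/hr × 0.8 hr = 22.40097 mL
Volume remaining = 86 − 22.40097 = 63.59903 mL
New rate:
Dose = 2.4 mcg/kg/hr × 120.5909 kg = 289.4182 mcg/hr
Rate = 289.4182 mcg/hr ÷ 11.62791 mcg/mL = 24.88996 mL/hr
Time remaining = 63.59903 mL ÷ 24.88996 mL/hr = 2.555208 hr

2.6 hours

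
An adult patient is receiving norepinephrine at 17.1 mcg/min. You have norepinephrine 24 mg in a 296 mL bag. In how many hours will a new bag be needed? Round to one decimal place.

23.4 hours

17.1 mcg/min × 60 min/hr = 1026 mcg/hr
Concentration = 24 mg ÷ 296 mL = 0.08108108 mg/mL = 81.08108 mcg/mL
Rate = 1026 mcg/hr ÷ 81.08108 mcg/mL = 12.654 mL/hr
Duration = 296 mL ÷ 12.654 mL/hr = 23.39181 hr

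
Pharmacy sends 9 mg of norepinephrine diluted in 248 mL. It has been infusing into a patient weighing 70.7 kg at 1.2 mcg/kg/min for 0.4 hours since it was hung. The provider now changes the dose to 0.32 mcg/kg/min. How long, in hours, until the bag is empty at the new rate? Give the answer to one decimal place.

Initial rate:
Dose = 1.2 mcg/kg/min × 70.7 kg = 84.84 mcg/min
84.84 mcg/min × 60 min/hr = 5090.4 mcg/hr
Concentration = 9 mg ÷ 248 mL = 0.03629032 mg/mL = 36.29032 mcg/mL
Rate = 5090.4 mcg/hr ÷ 36.29032 mcg/mL = 140.2688 mL/hr
Volume infused so far = 140.2688 mL/hr × 0.4 hr = 56.10752 mL
Volume remaining = 248 − 56.10752 = 191.8925 mL
New rate:
Dose = 0.32 mcg/kg/min × 70.7 kg = 22.624 mcg/min
22.624 mcg/min × 60 min/hr = 1357.44 mcg/hr
Rate = 1357.44 mcg/hr ÷ 36.29032 mcg/mL = 37.40501 mL/hr
Time remaining = 191.8925 mL ÷ 37.40501 mL/hr = 5.130127 hr

5.1 hours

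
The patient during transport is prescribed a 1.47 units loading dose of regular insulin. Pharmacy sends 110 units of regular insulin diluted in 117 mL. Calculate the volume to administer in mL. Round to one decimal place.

1.6 mL

Concentration = 110 units ÷ 117 mL = 0.9401709 units/mL
Volume = 1.47 units ÷ 0.9401709 units/mL = 1.563545 mL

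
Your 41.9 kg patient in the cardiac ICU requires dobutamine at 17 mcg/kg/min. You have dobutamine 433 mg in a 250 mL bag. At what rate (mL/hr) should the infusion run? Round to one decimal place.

24.7 mL/hr

Dose = 17 mcg/kg/min × 41.9 kg = 712.3 mcg/min
712.3 mcg/min × 60 min/hr = 42738 mcg/hr
Concentration = 433 mg ÷ 250 mL = 1.732 mg/mL = 1732 mcg/mL
Rate = 42738 mcg/hr ÷ 1732 mcg/mL = 24.67552 mL/hr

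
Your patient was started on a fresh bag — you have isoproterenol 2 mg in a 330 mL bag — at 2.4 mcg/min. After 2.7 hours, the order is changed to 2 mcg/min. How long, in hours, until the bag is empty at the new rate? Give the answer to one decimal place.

13.4 hours

Initial rate:
2.4 mcg/min × 60 min/hr = 144 mcg/hr
Concentration = 2 mg ÷ 330 mL = 0.006060606 mg/mL = 6.060606 mcg/mL
Rate = 144 mcg/hr ÷ 6.060606 mcg/mL = 23.76 mL/hr
Volume infused so far = 23.76 mL/hr × 2.7 hr = 64.152 mL
Volume remaining = 330 − 64.152 = 265.848 mL
New rate:
2 mcg/min × 60 min/hr = 120 mcg/hr
Rate = 120 mcg/hr ÷ 6.060606 mcg/mL = 19.8 mL/hr
Time remaining = 265.848 mL ÷ 19.8 mL/hr = 13.42667 hr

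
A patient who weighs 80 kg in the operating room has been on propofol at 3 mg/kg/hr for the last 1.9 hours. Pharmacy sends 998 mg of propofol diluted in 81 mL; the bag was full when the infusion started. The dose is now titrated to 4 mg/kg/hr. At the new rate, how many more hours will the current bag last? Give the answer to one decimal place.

Initial rate:
Dose = 3 mg/kg/hr × 80 kg = 240 mg/hr
Concentration = 998 mg ÷ 81 mL = 12.32099 mg/mL
Rate = 240 mg/hr ÷ 12.32099 mg/mL = 19.47896 mL/hr
Volume infused so far = 19.47896 mL/hr × 1.9 hr = 37.01002 mL
Volume remaining = 81 − 37.01002 = 43.98998 mL
New rate:
Dose = 4 mg/kg/hr × 80 kg = 320 mg/hr
Rate = 320 mg/hr ÷ 12.32099 mg/mL = 25.97194 mL/hr
Time remaining = 43.98998 mL ÷ 25.97194 mL/hr = 1.69375 hr

1.7 hours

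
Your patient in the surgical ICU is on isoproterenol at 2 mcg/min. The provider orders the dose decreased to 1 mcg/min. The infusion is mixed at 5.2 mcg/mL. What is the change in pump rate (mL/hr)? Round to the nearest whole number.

At the current dose:
2 mcg/min × 60 min/hr = 120 mcg/hr
Rate = 120 mcg/hr ÷ 5.2 mcg/mL = 23.07692 mL/hr
At the new dose:
1 mcg/min × 60 min/hr = 60 mcg/hr
Rate = 60 mcg/hr ÷ 5.2 mcg/mL = 11.53846 mL/hr
Change = 11.53846 − 23.07692 = -11.53846 mL/hr → 11.53846 mL/hr decrease

12 mL/hr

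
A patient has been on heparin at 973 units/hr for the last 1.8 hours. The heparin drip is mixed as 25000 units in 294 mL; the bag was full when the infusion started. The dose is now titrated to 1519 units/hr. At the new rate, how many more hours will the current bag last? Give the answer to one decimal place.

15.3 hours

Initial rate:
Concentration = 25000 units ÷ 294 mL = 85.03401 units/mL
Rate = 973 units/hr ÷ 85.03401 units/mL = 11.44248 mL/hr
Volume infused so far = 11.44248 mL/hr × 1.8 hr = 20.59646 mL
Volume remaining = 294 − 20.59646 = 273.4035 mL
New rate:
Rate = 1519 units/hr ÷ 85.03401 units/mL = 17.86344 mL/hr
Time remaining = 273.4035 mL ÷ 17.86344 mL/hr = 15.3052 hr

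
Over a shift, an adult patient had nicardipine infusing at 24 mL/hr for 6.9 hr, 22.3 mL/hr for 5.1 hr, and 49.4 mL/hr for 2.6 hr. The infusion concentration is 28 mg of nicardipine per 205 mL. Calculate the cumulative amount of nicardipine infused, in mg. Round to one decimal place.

55.7 mg

Concentration = 28 mg ÷ 205 mL = 0.1365854 mg/mL
Stage 1: 24 mL/hr × 6.9 hr = 165.6 mL → 165.6 mL × 0.1365854 mg/mL = 22.61854 mg
Stage 2: 22.3 mL/hr × 5.1 hr = 113.73 mL → 113.73 mL × 0.1365854 mg/mL = 15.53385 mg
Stage 3: 49.4 mL/hr × 2.6 hr = 128.44 mL → 128.44 mL × 0.1365854 mg/mL = 17.54302 mg
Total = 22.61854 + 15.53385 + 17.54302 = 55.69541 mg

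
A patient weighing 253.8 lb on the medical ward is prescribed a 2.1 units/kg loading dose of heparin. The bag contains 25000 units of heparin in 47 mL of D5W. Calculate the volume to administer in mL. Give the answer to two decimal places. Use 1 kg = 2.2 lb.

Weight = 253.8 lb ÷ 2.2 lb/kg = 115.3636 kg
Dose = 2.1 units/kg × 115.3636 kg = 242.2636 units
Concentration = 25000 units ÷ 47 mL = 531.9149 units/mL
Volume = 242.2636 units ÷ 531.9149 units/mL = 0.4554556 mL

0.46 mL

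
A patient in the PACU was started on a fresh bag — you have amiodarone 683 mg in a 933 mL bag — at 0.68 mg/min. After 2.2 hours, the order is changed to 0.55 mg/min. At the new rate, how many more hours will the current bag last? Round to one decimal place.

Initial rate:
0.68 mg/min × 60 min/hr = 40.8 mg/hr
Concentration = 683 mg ÷ 933 mL = 0.7320472 mg/mL
Rate = 40.8 mg/hr ÷ 0.7320472 mg/mL = 55.73411 mL/hr
Volume infused so far = 55.73411 mL/hr × 2.2 hr = 122.6151 mL
Volume remaining = 933 − 122.6151 = 810.3849 mL
New rate:
0.55 mg/min × 60 min/hr = 33 mg/hr
Rate = 33 mg/hr ÷ 0.7320472 mg/mL = 45.07906 mL/hr
Time remaining = 810.3849 mL ÷ 45.07906 mL/hr = 17.97697 hr

18.0 hours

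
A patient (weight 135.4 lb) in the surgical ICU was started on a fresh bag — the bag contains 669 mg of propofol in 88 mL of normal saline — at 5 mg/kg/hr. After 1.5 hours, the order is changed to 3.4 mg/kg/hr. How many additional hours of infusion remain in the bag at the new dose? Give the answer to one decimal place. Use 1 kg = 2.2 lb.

Initial rate:
Weight = 135.4 lb ÷ 2.2 lb/kg = 61.54545 kg
Dose = 5 mg/kg/hr × 61.54545 kg = 307.7273 mg/hr
Concentration = 669 mg ÷ 88 mL = 7.602273 mg/mL
Rate = 307.7273 mg/hr ÷ 7.602273 mg/mL = 40.47833 mL/hr
Volume infused so far = 40.47833 mL/hr × 1.5 hr = 60.71749 mL
Volume remaining = 88 − 60.71749 = 27.28251 mL
New rate:
Dose = 3.4 mg/kg/hr × 61.54545 kg = 209.2545 mg/hr
Rate = 209.2545 mg/hr ÷ 7.602273 mg/mL = 27.52526 mL/hr
Time remaining = 27.28251 mL ÷ 27.52526 mL/hr = 0.9911808 hr

1.0 hours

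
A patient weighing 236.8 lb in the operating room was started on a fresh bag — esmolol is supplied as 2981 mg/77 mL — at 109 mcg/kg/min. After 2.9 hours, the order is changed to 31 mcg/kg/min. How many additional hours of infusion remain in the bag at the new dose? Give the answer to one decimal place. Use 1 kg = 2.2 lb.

Initial rate:
Weight = 236.8 lb ÷ 2.2 lb/kg = 107.6364 kg
Dose = 109 mcg/kg/min × 107.6364 kg = 11732.36 mcg/min
11732.36 mcg/min × 60 min/hr = 703941.8 mcg/hr
Concentration = 2981 mg ÷ 77 mL = 38.71429 mg/mL = 38714.29 mcg/mL
Rate = 703941.8 mcg/hr ÷ 38714.29 mcg/mL = 18.183 mL/hr
Volume infused so far = 18.183 mL/hr × 2.9 hr = 52.7307 mL
Volume remaining = 77 − 52.7307 = 24.2693 mL
New rate:
Dose = 31 mcg/kg/min × 107.6364 kg = 3336.727 mcg/min
3336.727 mcg/min × 60 min/hr = 200203.6 mcg/hr
Rate = 200203.6 mcg/hr ÷ 38714.29 mcg/mL = 5.171312 mL/hr
Time remaining = 24.2693 mL ÷ 5.171312 mL/hr = 4.693065 hr

4.7 hours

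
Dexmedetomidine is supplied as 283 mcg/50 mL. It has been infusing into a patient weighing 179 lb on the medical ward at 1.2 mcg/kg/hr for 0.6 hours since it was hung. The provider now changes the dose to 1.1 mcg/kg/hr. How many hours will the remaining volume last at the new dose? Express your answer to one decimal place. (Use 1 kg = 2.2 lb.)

Initial rate:
Weight = 179 lb ÷ 2.2 lb/kg = 81.36364 kg
Dose = 1.2 mcg/kg/hr × 81.36364 kg = 97.63636 mcg/hr
Concentration = 283 mcg ÷ 50 mL = 5.66 mcg/mL
Rate = 97.63636 mcg/hr ÷ 5.66 mcg/mL = 17.25024 mL/hr
Volume infused so far = 17.25024 mL/hr × 0.6 hr = 10.35014 mL
Volume remaining = 50 − 10.35014 = 39.64986 mL
New rate:
Dose = 1.1 mcg/kg/hr × 81.36364 kg = 89.5 mcg/hr
Rate = 89.5 mcg/hr ÷ 5.66 mcg/mL = 15.81272 mL/hr
Time remaining = 39.64986 mL ÷ 15.81272 mL/hr = 2.507466 hr

2.5 hours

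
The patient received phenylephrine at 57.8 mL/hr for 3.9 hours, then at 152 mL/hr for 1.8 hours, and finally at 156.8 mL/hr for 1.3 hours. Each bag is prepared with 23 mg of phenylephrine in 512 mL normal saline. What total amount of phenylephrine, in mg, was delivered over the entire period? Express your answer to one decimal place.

Concentration = 23 mg ÷ 512 mL = 0.04492188 mg/mL
Stage 1: 57.8 mL/hr × 3.9 hr = 225.42 mL → 225.42 mL × 0.04492188 mg/mL = 10.12629 mg
Stage 2: 152 mL/hr × 1.8 hr = 273.6 mL → 273.6 mL × 0.04492188 mg/mL = 12.29063 mg
Stage 3: 156.8 mL/hr × 1.3 hr = 203.84 mL → 203.84 mL × 0.04492188 mg/mL = 9.156875 mg
Total = 10.12629 + 12.29063 + 9.156875 = 31.57379 mg

31.6 mg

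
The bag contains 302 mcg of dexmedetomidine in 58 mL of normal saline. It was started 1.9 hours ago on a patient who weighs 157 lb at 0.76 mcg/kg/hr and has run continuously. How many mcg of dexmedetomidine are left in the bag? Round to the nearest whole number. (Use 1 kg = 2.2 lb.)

Weight = 157 lb ÷ 2.2 lb/kg = 71.36364 kg
Dose = 0.76 mcg/kg/hr × 71.36364 kg = 54.23636 mcg/hr
Concentration = 302 mcg ÷ 58 mL = 5.206897 mcg/mL
Rate = 54.23636 mcg/hr ÷ 5.206897 mcg/mL = 10.41626 mL/hr
Volume infused = 10.41626 mL/hr × 1.9 hr = 19.79089 mL
Volume remaining = 58 − 19.79089 = 38.20911 mL
Drug remaining = 38.20911 mL × 5.206897 mcg/mL = 198.9509 mcg

199 mcg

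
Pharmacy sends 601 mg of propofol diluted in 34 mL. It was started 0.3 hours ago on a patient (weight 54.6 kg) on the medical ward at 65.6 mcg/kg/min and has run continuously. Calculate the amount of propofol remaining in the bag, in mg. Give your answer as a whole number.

537 mg

Dose = 65.6 mcg/kg/min × 54.6 kg = 3581.76 mcg/min
3581.76 mcg/min × 60 min/hr = 214905.6 mcg/hr
Concentration = 601 mg ÷ 34 mL = 17.67647 mg/mL = 17676.47 mcg/mL
Rate = 214905.6 mcg/hr ÷ 17676.47 mcg/mL = 12.15772 mL/hr
Volume infused = 12.15772 mL/hr × 0.3 hr = 3.647316 mL
Volume remaining = 34 − 3.647316 = 30.35268 mL
Drug remaining = 30.35268 mL × 17676.47 mcg/mL = 536528.3 mcg = 536.5283 mg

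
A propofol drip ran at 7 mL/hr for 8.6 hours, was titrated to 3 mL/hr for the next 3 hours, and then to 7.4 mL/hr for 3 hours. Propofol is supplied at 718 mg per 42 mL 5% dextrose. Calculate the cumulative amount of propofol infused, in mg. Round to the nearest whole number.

Concentration = 718 mg ÷ 42 mL = 17.09524 mg/mL
Stage 1: 7 mL/hr × 8.6 hr = 60.2 mL → 60.2 mL × 17.09524 mg/mL = 1029.133 mg
Stage 2: 3 mL/hr × 3 hr = 9 mL → 9 mL × 17.09524 mg/mL = 153.8571 mg
Stage 3: 7.4 mL/hr × 3 hr = 22.2 mL → 22.2 mL × 17.09524 mg/mL = 379.5143 mg
Total = 1029.133 + 153.8571 + 379.5143 = 1562.505 mg

1563 mg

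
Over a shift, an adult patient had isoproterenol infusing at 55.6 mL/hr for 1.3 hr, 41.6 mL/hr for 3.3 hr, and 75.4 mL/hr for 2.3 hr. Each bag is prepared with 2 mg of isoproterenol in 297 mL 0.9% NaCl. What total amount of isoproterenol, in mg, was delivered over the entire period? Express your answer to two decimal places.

2.58 mg

Concentration = 2 mg ÷ 297 mL = 0.006734007 mg/mL
Stage 1: 55.6 mL/hr × 1.3 hr = 72.28 mL → 72.28 mL × 0.006734007 mg/mL = 0.486734 mg
Stage 2: 41.6 mL/hr × 3.3 hr = 137.28 mL → 137.28 mL × 0.006734007 mg/mL = 0.9244444 mg
Stage 3: 75.4 mL/hr × 2.3 hr = 173.42 mL → 173.42 mL × 0.006734007 mg/mL = 1.167811 mg
Total = 0.486734 + 0.9244444 + 1.167811 = 2.57899 mg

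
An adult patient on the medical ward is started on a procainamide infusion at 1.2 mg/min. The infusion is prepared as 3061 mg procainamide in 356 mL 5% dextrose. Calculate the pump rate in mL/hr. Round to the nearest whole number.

8 mL/hr

1.2 mg/min × 60 min/hr = 72 mg/hr
Concentration = 3061 mg ÷ 356 mL = 8.598315 mg/mL
Rate = 72 mg/hr ÷ 8.598315 mg/mL = 8.373734 mL/hr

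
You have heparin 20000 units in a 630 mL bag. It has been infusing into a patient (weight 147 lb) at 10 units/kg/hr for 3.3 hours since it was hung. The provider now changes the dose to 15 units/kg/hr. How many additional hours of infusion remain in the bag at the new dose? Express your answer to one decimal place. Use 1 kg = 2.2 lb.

Initial rate:
Weight = 147 lb ÷ 2.2 lb/kg = 66.81818 kg
Dose = 10 units/kg/hr × 66.81818 kg = 668.1818 units/hr
Concentration = 20000 units ÷ 630 mL = 31.74603 units/mL
Rate = 668.1818 units/hr ÷ 31.74603 units/mL = 21.04773 mL/hr
Volume infused so far = 21.04773 mL/hr × 3.3 hr = 69.4575 mL
Volume remaining = 630 − 69.4575 = 560.5425 mL
New rate:
Dose = 15 units/kg/hr × 66.81818 kg = 1002.273 units/hr
Rate = 1002.273 units/hr ÷ 31.74603 units/mL = 31.57159 mL/hr
Time remaining = 560.5425 mL ÷ 31.57159 mL/hr = 17.75465 hr

17.8 hours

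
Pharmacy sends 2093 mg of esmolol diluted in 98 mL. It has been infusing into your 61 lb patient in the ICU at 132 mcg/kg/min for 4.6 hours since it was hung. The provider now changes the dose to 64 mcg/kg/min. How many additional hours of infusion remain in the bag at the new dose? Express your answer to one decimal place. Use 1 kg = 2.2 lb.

Initial rate:
Weight = 61 lb ÷ 2.2 lb/kg = 27.72727 kg
Dose = 132 mcg/kg/min × 27.72727 kg = 3660 mcg/min
3660 mcg/min × 60 min/hr = 219600 mcg/hr
Concentration = 2093 mg ÷ 98 mL = 21.35714 mg/mL = 21357.14 mcg/mL
Rate = 219600 mcg/hr ÷ 21357.14 mcg/mL = 10.28227 mL/hr
Volume infused so far = 10.28227 mL/hr × 4.6 hr = 47.29846 mL
Volume remaining = 98 − 47.29846 = 50.70154 mL
New rate:
Dose = 64 mcg/kg/min × 27.72727 kg = 1774.545 mcg/min
1774.545 mcg/min × 60 min/hr = 106472.7 mcg/hr
Rate = 106472.7 mcg/hr ÷ 21357.14 mcg/mL = 4.985345 mL/hr
Time remaining = 50.70154 mL ÷ 4.985345 mL/hr = 10.17012 hr

10.2 hours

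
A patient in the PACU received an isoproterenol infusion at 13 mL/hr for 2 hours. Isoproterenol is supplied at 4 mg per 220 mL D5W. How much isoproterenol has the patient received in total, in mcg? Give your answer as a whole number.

Concentration = 4 mg ÷ 220 mL = 0.01818182 mg/mL = 18.18182 mcg/mL
Drug rate = 13 mL/hr × 18.18182 mcg/mL = 236.3636 mcg/hr
Total = 236.3636 mcg/hr × 2 hr = 472.7273 mcg

473 mcg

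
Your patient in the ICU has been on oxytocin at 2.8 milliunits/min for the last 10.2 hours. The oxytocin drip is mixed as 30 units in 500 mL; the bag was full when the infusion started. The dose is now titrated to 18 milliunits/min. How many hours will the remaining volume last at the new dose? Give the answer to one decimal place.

Initial rate:
2.8 milliunits/min × 60 min/hr = 168 milliunits/hr
Concentration = 30 units ÷ 500 mL = 0.06 units/mL = 60 milliunits/mL
Rate = 168 milliunits/hr ÷ 60 milliunits/mL = 2.8 mL/hr
Volume infused so far = 2.8 mL/hr × 10.2 hr = 28.56 mL
Volume remaining = 500 − 28.56 = 471.44 mL
New rate:
18 milliunits/min × 60 min/hr = 1080 milliunits/hr
Rate = 1080 milliunits/hr ÷ 60 milliunits/mL = 18 mL/hr
Time remaining = 471.44 mL ÷ 18 mL/hr = 26.19111 hr

26.2 hours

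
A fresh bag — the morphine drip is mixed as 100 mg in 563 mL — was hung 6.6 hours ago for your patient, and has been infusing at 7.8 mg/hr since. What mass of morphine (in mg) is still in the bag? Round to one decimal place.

48.5 mg

Concentration = 100 mg ÷ 563 mL = 0.1776199 mg/mL
Rate = 7.8 mg/hr ÷ 0.1776199 mg/mL = 43.914 mL/hr
Volume infused = 43.914 mL/hr × 6.6 hr = 289.8324 mL
Volume remaining = 563 − 289.8324 = 273.1676 mL
Drug remaining = 273.1676 mL × 0.1776199 mg/mL = 48.52 mg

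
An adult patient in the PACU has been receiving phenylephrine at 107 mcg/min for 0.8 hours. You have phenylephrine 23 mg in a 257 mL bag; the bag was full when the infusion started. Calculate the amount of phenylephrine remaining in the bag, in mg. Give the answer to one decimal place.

107 mcg/min × 60 min/hr = 6420 mcg/hr
Concentration = 23 mg ÷ 257 mL = 0.08949416 mg/mL = 89.49416 mcg/mL
Rate = 6420 mcg/hr ÷ 89.49416 mcg/mL = 71.73652 mL/hr
Volume infused = 71.73652 mL/hr × 0.8 hr = 57.38922 mL
Volume remaining = 257 − 57.38922 = 199.6108 mL
Drug remaining = 199.6108 mL × 89.49416 mcg/mL = 17864 mcg = 17.864 mg

17.9 mg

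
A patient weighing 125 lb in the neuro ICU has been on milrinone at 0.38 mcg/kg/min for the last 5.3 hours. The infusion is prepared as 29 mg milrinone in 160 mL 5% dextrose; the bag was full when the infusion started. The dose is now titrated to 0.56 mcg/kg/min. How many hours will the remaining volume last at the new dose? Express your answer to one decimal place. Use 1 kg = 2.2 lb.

11.6 hours

Initial rate:
Weight = 125 lb ÷ 2.2 lb/kg = 56.81818 kg
Dose = 0.38 mcg/kg/min × 56.81818 kg = 21.59091 mcg/min
21.59091 mcg/min × 60 min/hr = 1295.455 mcg/hr
Concentration = 29 mg ÷ 160 mL = 0.18125 mg/mL = 181.25 mcg/mL
Rate = 1295.455 mcg/hr ÷ 181.25 mcg/mL = 7.147335 mL/hr
Volume infused so far = 7.147335 mL/hr × 5.3 hr = 37.88088 mL
Volume remaining = 160 − 37.88088 = 122.1191 mL
New rate:
Dose = 0.56 mcg/kg/min × 56.81818 kg = 31.81818 mcg/min
31.81818 mcg/min × 60 min/hr = 1909.091 mcg/hr
Rate = 1909.091 mcg/hr ÷ 181.25 mcg/mL = 10.53292 mL/hr
Time remaining = 122.1191 mL ÷ 10.53292 mL/hr = 11.59405 hr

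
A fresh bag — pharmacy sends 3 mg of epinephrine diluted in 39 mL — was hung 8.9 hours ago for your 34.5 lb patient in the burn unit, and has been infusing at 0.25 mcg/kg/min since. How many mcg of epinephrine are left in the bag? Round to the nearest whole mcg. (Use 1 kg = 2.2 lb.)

906 mcg

Weight = 34.5 lb ÷ 2.2 lb/kg = 15.68182 kg
Dose = 0.25 mcg/kg/min × 15.68182 kg = 3.920455 mcg/min
3.920455 mcg/min × 60 min/hr = 235.2273 mcg/hr
Concentration = 3 mg ÷ 39 mL = 0.07692308 mg/mL = 76.92308 mcg/mL
Rate = 235.2273 mcg/hr ÷ 76.92308 mcg/mL = 3.057955 mL/hr
Volume infused = 3.057955 mL/hr × 8.9 hr = 27.2158 mL
Volume remaining = 39 − 27.2158 = 11.7842 mL
Drug remaining = 11.7842 mL × 76.92308 mcg/mL = 906.4773 mcg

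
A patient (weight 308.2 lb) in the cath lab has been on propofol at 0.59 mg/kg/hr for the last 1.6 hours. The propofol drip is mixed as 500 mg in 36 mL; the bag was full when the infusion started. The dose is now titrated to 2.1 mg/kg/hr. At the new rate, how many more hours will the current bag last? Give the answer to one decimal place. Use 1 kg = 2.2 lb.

Initial rate:
Weight = 308.2 lb ÷ 2.2 lb/kg = 140.0909 kg
Dose = 0.59 mg/kg/hr × 140.0909 kg = 82.65364 mg/hr
Concentration = 500 mg ÷ 36 mL = 13.88889 mg/mL
Rate = 82.65364 mg/hr ÷ 13.88889 mg/mL = 5.951062 mL/hr
Volume infused so far = 5.951062 mL/hr × 1.6 hr = 9.521699 mL
Volume remaining = 36 − 9.521699 = 26.4783 mL
New rate:
Dose = 2.1 mg/kg/hr × 140.0909 kg = 294.1909 mg/hr
Rate = 294.1909 mg/hr ÷ 13.88889 mg/mL = 21.18175 mL/hr
Time remaining = 26.4783 mL ÷ 21.18175 mL/hr = 1.250053 hr

1.3 hours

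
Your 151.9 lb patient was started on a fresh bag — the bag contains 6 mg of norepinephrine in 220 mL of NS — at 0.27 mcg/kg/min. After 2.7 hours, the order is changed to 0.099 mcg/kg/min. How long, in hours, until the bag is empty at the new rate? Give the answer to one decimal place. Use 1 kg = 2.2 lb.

Initial rate:
Weight = 151.9 lb ÷ 2.2 lb/kg = 69.04545 kg
Dose = 0.27 mcg/kg/min × 69.04545 kg = 18.64227 mcg/min
18.64227 mcg/min × 60 min/hr = 1118.536 mcg/hr
Concentration = 6 mg ÷ 220 mL = 0.02727273 mg/mL = 27.27273 mcg/mL
Rate = 1118.536 mcg/hr ÷ 27.27273 mcg/mL = 41.013 mL/hr
Volume infused so far = 41.013 mL/hr × 2.7 hr = 110.7351 mL
Volume remaining = 220 − 110.7351 = 109.2649 mL
New rate:
Dose = 0.099 mcg/kg/min × 69.04545 kg = 6.8355 mcg/min
6.8355 mcg/min × 60 min/hr = 410.13 mcg/hr
Rate = 410.13 mcg/hr ÷ 27.27273 mcg/mL = 15.0381 mL/hr
Time remaining = 109.2649 mL ÷ 15.0381 mL/hr = 7.265871 hr

7.3 hours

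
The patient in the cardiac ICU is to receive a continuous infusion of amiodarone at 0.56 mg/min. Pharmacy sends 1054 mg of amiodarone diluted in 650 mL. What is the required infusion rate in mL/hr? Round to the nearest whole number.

0.56 mg/min × 60 min/hr = 33.6 mg/hr
Concentration = 1054 mg ÷ 650 mL = 1.621538 mg/mL
Rate = 33.6 mg/hr ÷ 1.621538 mg/mL = 20.72106 mL/hr

21 mL/hr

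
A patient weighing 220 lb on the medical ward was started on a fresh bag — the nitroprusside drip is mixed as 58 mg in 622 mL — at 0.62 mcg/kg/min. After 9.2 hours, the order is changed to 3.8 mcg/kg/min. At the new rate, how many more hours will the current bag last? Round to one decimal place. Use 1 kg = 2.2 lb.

1.0 hours

Initial rate:
Weight = 220 lb ÷ 2.2 lb/kg = 100 kg
Dose = 0.62 mcg/kg/min × 100 kg = 62 mcg/min
62 mcg/min × 60 min/hr = 3720 mcg/hr
Concentration = 58 mg ÷ 622 mL = 0.09324759 mg/mL = 93.24759 mcg/mL
Rate = 3720 mcg/hr ÷ 93.24759 mcg/mL = 39.89379 mL/hr
Volume infused so far = 39.89379 mL/hr × 9.2 hr = 367.0229 mL
Volume remaining = 622 − 367.0229 = 254.9771 mL
New rate:
Dose = 3.8 mcg/kg/min × 100 kg = 380 mcg/min
380 mcg/min × 60 min/hr = 22800 mcg/hr
Rate = 22800 mcg/hr ÷ 93.24759 mcg/mL = 244.5103 mL/hr
Time remaining = 254.9771 mL ÷ 244.5103 mL/hr = 1.042807 hr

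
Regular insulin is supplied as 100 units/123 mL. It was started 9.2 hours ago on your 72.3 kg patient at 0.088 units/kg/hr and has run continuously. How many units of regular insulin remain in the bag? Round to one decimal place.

41.5 units

Dose = 0.088 units/kg/hr × 72.3 kg = 6.3624 units/hr
Concentration = 100 units ÷ 123 mL = 0.8130081 units/mL
Rate = 6.3624 units/hr ÷ 0.8130081 units/mL = 7.825752 mL/hr
Volume infused = 7.825752 mL/hr × 9.2 hr = 71.99692 mL
Volume remaining = 123 − 71.99692 = 51.00308 mL
Drug remaining = 51.00308 mL × 0.8130081 units/mL = 41.46592 units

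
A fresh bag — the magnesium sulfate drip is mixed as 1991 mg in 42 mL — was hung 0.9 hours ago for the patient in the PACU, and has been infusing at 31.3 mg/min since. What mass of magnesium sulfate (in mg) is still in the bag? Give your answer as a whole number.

301 mg

31.3 mg/min × 60 min/hr = 1878 mg/hr
Concentration = 1991 mg ÷ 42 mL = 47.40476 mg/mL
Rate = 1878 mg/hr ÷ 47.40476 mg/mL = 39.61627 mL/hr
Volume infused = 39.61627 mL/hr × 0.9 hr = 35.65465 mL
Volume remaining = 42 − 35.65465 = 6.345354 mL
Drug remaining = 6.345354 mL × 47.40476 mg/mL = 300.8 mg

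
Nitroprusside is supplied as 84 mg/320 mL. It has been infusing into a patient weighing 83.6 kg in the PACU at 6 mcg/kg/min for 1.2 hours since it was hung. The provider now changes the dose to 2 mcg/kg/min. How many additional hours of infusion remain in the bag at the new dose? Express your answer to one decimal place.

Initial rate:
Dose = 6 mcg/kg/min × 83.6 kg = 501.6 mcg/min
501.6 mcg/min × 60 min/hr = 30096 mcg/hr
Concentration = 84 mg ÷ 320 mL = 0.2625 mg/mL = 262.5 mcg/mL
Rate = 30096 mcg/hr ÷ 262.5 mcg/mL = 114.6514 mL/hr
Volume infused so far = 114.6514 mL/hr × 1.2 hr = 137.5817 mL
Volume remaining = 320 − 137.5817 = 182.4183 mL
New rate:
Dose = 2 mcg/kg/min × 83.6 kg = 167.2 mcg/min
167.2 mcg/min × 60 min/hr = 10032 mcg/hr
Rate = 10032 mcg/hr ÷ 262.5 mcg/mL = 38.21714 mL/hr
Time remaining = 182.4183 mL ÷ 38.21714 mL/hr = 4.773206 hr

4.8 hours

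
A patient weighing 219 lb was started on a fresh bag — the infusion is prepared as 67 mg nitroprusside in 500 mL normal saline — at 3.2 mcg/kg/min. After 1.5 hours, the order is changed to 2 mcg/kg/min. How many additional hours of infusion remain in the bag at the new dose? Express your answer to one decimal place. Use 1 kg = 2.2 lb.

Initial rate:
Weight = 219 lb ÷ 2.2 lb/kg = 99.54545 kg
Dose = 3.2 mcg/kg/min × 99.54545 kg = 318.5455 mcg/min
318.5455 mcg/min × 60 min/hr = 19112.73 mcg/hr
Concentration = 67 mg ÷ 500 mL = 0.134 mg/mL = 134 mcg/mL
Rate = 19112.73 mcg/hr ÷ 134 mcg/mL = 142.6323 mL/hr
Volume infused so far = 142.6323 mL/hr × 1.5 hr = 213.9484 mL
Volume remaining = 500 − 213.9484 = 286.0516 mL
New rate:
Dose = 2 mcg/kg/min × 99.54545 kg = 199.0909 mcg/min
199.0909 mcg/min × 60 min/hr = 11945.45 mcg/hr
Rate = 11945.45 mcg/hr ÷ 134 mcg/mL = 89.14518 mL/hr
Time remaining = 286.0516 mL ÷ 89.14518 mL/hr = 3.208828 hr

3.2 hours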